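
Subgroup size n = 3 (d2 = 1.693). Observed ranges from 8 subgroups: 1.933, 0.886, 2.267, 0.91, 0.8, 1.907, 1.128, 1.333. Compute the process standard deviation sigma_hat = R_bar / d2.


R_bar = (1.933 + 0.886 + 2.267 + 0.91 + 0.8 + 1.907 + 1.128 + 1.333) / 8
R_bar = 11.164 / 8 = 1.3955
sigma_hat = R_bar / d2 = 1.3955 / 1.693 = 0.8243

0.8243


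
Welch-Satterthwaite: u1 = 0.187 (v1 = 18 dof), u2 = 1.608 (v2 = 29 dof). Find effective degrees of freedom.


uc = sqrt(u1^2 + u2^2) = sqrt(0.187^2 + 1.608^2) = 1.6188369
v_eff = uc^4 / (u1^4/v1 + u2^4/v2)
= 1.6188369^4 / (0.187^4/18 + 1.608^4/29)
= 6.8677168 / 0.23060788
v_eff = 29.7809

29.7809


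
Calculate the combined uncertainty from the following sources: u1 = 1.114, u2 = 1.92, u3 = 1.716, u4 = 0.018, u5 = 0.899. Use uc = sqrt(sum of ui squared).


uc = sqrt(1.114^2 + 1.92^2 + 1.716^2 + 0.018^2 + 0.899^2)
uc = sqrt(8.680577)
uc = 2.9463

2.9463


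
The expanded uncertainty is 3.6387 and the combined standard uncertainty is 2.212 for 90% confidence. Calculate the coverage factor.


k = U / uc
k = 3.6387 / 2.212
k = 1.645

1.645


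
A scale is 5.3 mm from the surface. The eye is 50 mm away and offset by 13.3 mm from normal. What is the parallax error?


error = h * offset / d
= 5.3 * 13.3 / 50
= 1.4098

1.4098


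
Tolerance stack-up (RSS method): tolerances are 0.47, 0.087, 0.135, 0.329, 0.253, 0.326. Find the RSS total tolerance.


RSS = sqrt(0.47^2 + 0.087^2 + 0.135^2 + 0.329^2 + 0.253^2 + 0.326^2)
= sqrt(0.52522)
= 0.7247

0.7247


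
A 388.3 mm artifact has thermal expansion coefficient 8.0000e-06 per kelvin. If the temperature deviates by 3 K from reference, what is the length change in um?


dL = L * alpha * dT
= 388.3 * 8.0000e-06 * 3
= 0.0093192 mm
dL_um = 0.0093192 * 1000 = 9.3192 um

9.3192


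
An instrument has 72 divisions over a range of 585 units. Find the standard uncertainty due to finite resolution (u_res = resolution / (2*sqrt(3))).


resolution = range / divisions
resolution = 585 / 72 = 8.125
u_res = resolution / (2*sqrt(3))
u_res = 8.125 / 3.4641016
u_res = 2.3455

2.3455


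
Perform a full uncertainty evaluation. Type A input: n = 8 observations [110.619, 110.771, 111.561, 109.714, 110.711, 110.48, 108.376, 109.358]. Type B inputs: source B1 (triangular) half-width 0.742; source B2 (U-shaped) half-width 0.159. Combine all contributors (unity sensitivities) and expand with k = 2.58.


mean = (110.619 + 110.771 + 111.561 + 109.714 + 110.711 + 110.48 + 108.376 + 109.358) / 8 = 110.19875
s = sqrt(sum((x - mean)^2)/(n-1)) = 0.9975375
u_A = s / sqrt(n) = 0.9975375 / sqrt(8) = 0.35268277
u_B1 = 0.742 / sqrt(6) = 0.30292023
u_B2 = 0.159 / sqrt(2) = 0.11242998
uc = sqrt(0.35268277^2 + 0.30292023^2 + 0.11242998^2) = 0.47831611
U = k * uc = 2.58 * 0.47831611
U = 1.2341

1.2341


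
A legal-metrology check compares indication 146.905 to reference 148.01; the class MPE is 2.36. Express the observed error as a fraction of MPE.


e = indication - reference = 146.905 - 148.01 = -1.1050
|e| = 1.1050
ratio = |e| / MPE = 1.1050 / 2.36
ratio = 0.4682

0.4682


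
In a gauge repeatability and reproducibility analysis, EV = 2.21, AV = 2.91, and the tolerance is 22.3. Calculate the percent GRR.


GRR = sqrt(EV^2 + AV^2) = sqrt(2.21^2 + 2.91^2) = 3.6540662
%GRR = GRR / tol * 100 = 3.6540662 / 22.3 * 100
%GRR = 16.3859

16.3859


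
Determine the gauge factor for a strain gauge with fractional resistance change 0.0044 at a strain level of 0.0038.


GF = (dR/R) / epsilon
= 0.0044 / 0.0038
= 1.1579

1.1579


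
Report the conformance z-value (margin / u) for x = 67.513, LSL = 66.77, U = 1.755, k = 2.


u = U / k = 1.755 / 2 = 0.8775
margin = |LSL - x| = |66.77 - 67.513| = 0.743
z = margin / u = 0.743 / 0.8775
z = 0.8467

0.8467


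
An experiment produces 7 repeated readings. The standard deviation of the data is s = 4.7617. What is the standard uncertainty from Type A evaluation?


u_A = s / sqrt(n)
u_A = 4.7617 / sqrt(7)
u_A = 4.7617 / 2.6457513
u_A = 1.7998

1.7998


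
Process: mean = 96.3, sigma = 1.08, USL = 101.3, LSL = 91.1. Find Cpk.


Cpu = (USL - mean) / (3*sigma) = (101.3 - 96.3) / (3*1.08) = 1.5432
Cpl = (mean - LSL) / (3*sigma) = (96.3 - 91.1) / (3*1.08) = 1.6049
Cpk = min(Cpu, Cpl) = 1.5432

1.5432


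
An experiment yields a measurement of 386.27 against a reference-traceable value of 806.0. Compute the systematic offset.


Systematic error = measured - true
= 386.27 - 806.0
= -419.7300

-419.7300


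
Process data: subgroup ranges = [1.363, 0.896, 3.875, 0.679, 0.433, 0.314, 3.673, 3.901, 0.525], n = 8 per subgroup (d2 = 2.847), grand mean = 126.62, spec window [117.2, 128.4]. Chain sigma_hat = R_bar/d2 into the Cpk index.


R_bar = (1.363 + 0.896 + 3.875 + 0.679 + 0.433 + 0.314 + 3.673 + 3.901 + 0.525) / 9 = 1.7398889
sigma = R_bar / d2 = 1.7398889 / 2.847 = 0.61113063
Cp = (USL - LSL)/(6*sigma) = (128.4 - 117.2)/(6*0.61113063) = 3.0544
Cpu = (128.4 - 126.62)/(3*0.61113063) = 0.9709
Cpl = (126.62 - 117.2)/(3*0.61113063) = 5.1380
Cpk = min(Cpu, Cpl) = 0.9709

0.9709


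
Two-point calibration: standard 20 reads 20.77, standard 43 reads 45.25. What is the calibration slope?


slope = (y2 - y1) / (x2 - x1)
= (45.25 - 20.77) / (43 - 20)
= 24.4800 / 23
= 1.0643

1.0643


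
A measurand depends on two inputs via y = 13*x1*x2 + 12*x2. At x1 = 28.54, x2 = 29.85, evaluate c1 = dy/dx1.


y = 13*x1*x2 + 12*x2
dy/dx1 = 13*x2
Evaluate at x2 = 29.85: c1 = 13 * 29.85
c1 = 388.0500

388.0500


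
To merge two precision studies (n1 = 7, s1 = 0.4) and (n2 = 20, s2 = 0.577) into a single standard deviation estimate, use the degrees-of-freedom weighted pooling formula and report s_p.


s_p = sqrt(((n1-1)*s1^2 + (n2-1)*s2^2) / (n1+n2-2))
numerator = (7-1)*0.4^2 + (20-1)*0.577^2 = 0.96 + 6.325651 = 7.285651
denominator = 7 + 20 - 2 = 25
s_p^2 = 7.285651 / 25 = 0.29142604
s_p = sqrt(0.29142604) = 0.5398

0.5398


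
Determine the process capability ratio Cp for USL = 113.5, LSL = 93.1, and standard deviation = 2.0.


Cp = (USL - LSL) / (6 * sigma)
= (113.5 - 93.1) / (6 * 2.0)
= 20.4000 / 12.0000
= 1.7000

1.7000


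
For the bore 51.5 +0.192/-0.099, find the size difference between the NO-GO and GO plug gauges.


GO = nominal - lower_tol (smallest hole = maximum material condition)
GO = 51.5 - 0.099 = 51.401
NO-GO = nominal + upper_tol (largest hole = least material condition)
NO-GO = 51.5 + 0.192 = 51.692
spread = NO-GO - GO = 51.692 - 51.401 = 0.2910

0.2910


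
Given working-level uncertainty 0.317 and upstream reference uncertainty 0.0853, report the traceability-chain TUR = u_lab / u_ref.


TUR = u_lab / u_ref
= 0.317 / 0.0853
= 3.7163

3.7163


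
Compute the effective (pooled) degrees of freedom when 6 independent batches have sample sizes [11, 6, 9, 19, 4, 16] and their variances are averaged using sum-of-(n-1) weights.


nu = sum_i (n_i - 1)
nu = ((11 - 1) + (6 - 1) + (9 - 1) + (19 - 1) + (4 - 1) + (16 - 1))
nu = 10 + 5 + 8 + 18 + 3 + 15
nu = 59

59


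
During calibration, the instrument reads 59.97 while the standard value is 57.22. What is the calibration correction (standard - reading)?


Correction = standard - reading
= 57.22 - 59.97
= -2.7500

-2.7500


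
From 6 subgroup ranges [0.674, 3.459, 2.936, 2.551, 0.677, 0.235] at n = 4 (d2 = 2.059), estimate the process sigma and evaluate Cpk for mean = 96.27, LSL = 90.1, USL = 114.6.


R_bar = (0.674 + 3.459 + 2.936 + 2.551 + 0.677 + 0.235) / 6 = 1.7553333
sigma = R_bar / d2 = 1.7553333 / 2.059 = 0.85251739
Cp = (USL - LSL)/(6*sigma) = (114.6 - 90.1)/(6*0.85251739) = 4.7897
Cpu = (114.6 - 96.27)/(3*0.85251739) = 7.1670
Cpl = (96.27 - 90.1)/(3*0.85251739) = 2.4125
Cpk = min(Cpu, Cpl) = 2.4125

2.4125


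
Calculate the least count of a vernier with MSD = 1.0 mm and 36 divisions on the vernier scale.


LC = MSD / n_div
= 1.0 / 36
= 0.0278

0.0278


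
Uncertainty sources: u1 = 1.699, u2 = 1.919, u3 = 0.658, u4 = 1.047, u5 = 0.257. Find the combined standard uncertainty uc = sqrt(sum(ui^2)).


uc = sqrt(1.699^2 + 1.919^2 + 0.658^2 + 1.047^2 + 0.257^2)
uc = sqrt(8.164384)
uc = 2.8573

2.8573


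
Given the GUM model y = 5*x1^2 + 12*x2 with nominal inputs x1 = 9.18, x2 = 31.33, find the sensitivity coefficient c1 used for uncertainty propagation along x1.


y = 5*x1^2 + 12*x2
dy/dx1 = 2*5*x1
Evaluate at x1 = 9.18: c1 = 10 * 9.18
c1 = 91.8000

91.8000


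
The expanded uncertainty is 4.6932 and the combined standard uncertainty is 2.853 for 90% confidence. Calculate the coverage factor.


k = U / uc
k = 4.6932 / 2.853
k = 1.645

1.645


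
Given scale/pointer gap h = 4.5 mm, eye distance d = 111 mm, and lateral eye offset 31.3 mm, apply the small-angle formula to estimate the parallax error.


error = h * offset / d
= 4.5 * 31.3 / 111
= 1.2689

1.2689


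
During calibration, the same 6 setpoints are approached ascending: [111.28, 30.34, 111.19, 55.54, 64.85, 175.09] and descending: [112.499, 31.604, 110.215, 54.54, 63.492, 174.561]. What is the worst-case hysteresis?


|111.28 - 112.499| = 1.2190
|30.34 - 31.604| = 1.2640
|111.19 - 110.215| = 0.9750
|55.54 - 54.54| = 1.0000
|64.85 - 63.492| = 1.3580
|175.09 - 174.561| = 0.5290
hysteresis = max(diffs) = 1.3580

1.3580


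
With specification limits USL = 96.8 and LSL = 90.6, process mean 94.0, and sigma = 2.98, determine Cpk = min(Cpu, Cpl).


Cpu = (USL - mean) / (3*sigma) = (96.8 - 94.0) / (3*2.98) = 0.3132
Cpl = (mean - LSL) / (3*sigma) = (94.0 - 90.6) / (3*2.98) = 0.3803
Cpk = min(Cpu, Cpl) = 0.3132

0.3132


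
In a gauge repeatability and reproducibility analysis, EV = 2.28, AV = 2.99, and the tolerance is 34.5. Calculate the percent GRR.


GRR = sqrt(EV^2 + AV^2) = sqrt(2.28^2 + 2.99^2) = 3.7601197
%GRR = GRR / tol * 100 = 3.7601197 / 34.5 * 100
%GRR = 10.8989

10.8989


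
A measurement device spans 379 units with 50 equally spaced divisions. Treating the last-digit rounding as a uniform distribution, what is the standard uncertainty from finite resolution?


resolution = range / divisions
resolution = 379 / 50 = 7.58
u_res = resolution / (2*sqrt(3))
u_res = 7.58 / 3.4641016
u_res = 2.1882

2.1882


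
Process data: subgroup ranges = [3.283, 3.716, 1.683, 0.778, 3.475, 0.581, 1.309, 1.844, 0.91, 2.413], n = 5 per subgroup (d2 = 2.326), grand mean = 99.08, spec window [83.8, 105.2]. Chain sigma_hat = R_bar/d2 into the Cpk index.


R_bar = (3.283 + 3.716 + 1.683 + 0.778 + 3.475 + 0.581 + 1.309 + 1.844 + 0.91 + 2.413) / 10 = 1.9992
sigma = R_bar / d2 = 1.9992 / 2.326 = 0.85950129
Cp = (USL - LSL)/(6*sigma) = (105.2 - 83.8)/(6*0.85950129) = 4.1497
Cpu = (105.2 - 99.08)/(3*0.85950129) = 2.3735
Cpl = (99.08 - 83.8)/(3*0.85950129) = 5.9259
Cpk = min(Cpu, Cpl) = 2.3735

2.3735


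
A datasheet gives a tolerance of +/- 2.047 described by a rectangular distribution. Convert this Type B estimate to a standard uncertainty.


u_B = half_width / sqrt(3)
u_B = 2.047 / 1.7320508
u_B = 1.1818

1.1818


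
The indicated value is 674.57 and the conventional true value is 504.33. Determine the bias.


Systematic error = measured - true
= 674.57 - 504.33
= 170.2400

170.2400


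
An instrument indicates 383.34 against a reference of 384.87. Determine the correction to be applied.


Correction = standard - reading
= 384.87 - 383.34
= 1.5300

1.5300


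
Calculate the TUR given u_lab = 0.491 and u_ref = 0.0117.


TUR = u_lab / u_ref
= 0.491 / 0.0117
= 41.9658

41.9658


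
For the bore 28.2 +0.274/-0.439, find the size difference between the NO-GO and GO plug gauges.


GO = nominal - lower_tol (smallest hole = maximum material condition)
GO = 28.2 - 0.439 = 27.761
NO-GO = nominal + upper_tol (largest hole = least material condition)
NO-GO = 28.2 + 0.274 = 28.474
spread = NO-GO - GO = 28.474 - 27.761 = 0.7130

0.7130


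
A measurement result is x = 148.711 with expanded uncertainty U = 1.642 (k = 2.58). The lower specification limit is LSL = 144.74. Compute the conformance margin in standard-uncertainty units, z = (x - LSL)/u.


u = U / k = 1.642 / 2.58 = 0.63643411
margin = |LSL - x| = |144.74 - 148.711| = 3.971
z = margin / u = 3.971 / 0.63643411
z = 6.2395

6.2395


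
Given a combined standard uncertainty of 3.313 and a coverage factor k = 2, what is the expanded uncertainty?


U = k * uc
U = 2 * 3.313
U = 6.6260

6.6260


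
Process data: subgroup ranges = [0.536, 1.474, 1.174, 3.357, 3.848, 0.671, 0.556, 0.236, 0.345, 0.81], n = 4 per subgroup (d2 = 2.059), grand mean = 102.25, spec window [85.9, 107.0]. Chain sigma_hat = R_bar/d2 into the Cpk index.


R_bar = (0.536 + 1.474 + 1.174 + 3.357 + 3.848 + 0.671 + 0.556 + 0.236 + 0.345 + 0.81) / 10 = 1.3007
sigma = R_bar / d2 = 1.3007 / 2.059 = 0.63171442
Cp = (USL - LSL)/(6*sigma) = (107.0 - 85.9)/(6*0.63171442) = 5.5669
Cpu = (107.0 - 102.25)/(3*0.63171442) = 2.5064
Cpl = (102.25 - 85.9)/(3*0.63171442) = 8.6273
Cpk = min(Cpu, Cpl) = 2.5064

2.5064


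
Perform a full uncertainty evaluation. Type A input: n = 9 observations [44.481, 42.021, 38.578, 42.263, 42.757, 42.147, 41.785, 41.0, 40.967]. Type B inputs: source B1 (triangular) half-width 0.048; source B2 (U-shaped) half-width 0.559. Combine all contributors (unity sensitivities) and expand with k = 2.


mean = (44.481 + 42.021 + 38.578 + 42.263 + 42.757 + 42.147 + 41.785 + 41.0 + 40.967) / 9 = 41.77766667
s = sqrt(sum((x - mean)^2)/(n-1)) = 1.5889516
u_A = s / sqrt(n) = 1.5889516 / sqrt(9) = 0.52965053
u_B1 = 0.048 / sqrt(6) = 0.019595918
u_B2 = 0.559 / sqrt(2) = 0.39527269
uc = sqrt(0.52965053^2 + 0.019595918^2 + 0.39527269^2) = 0.66117636
U = k * uc = 2 * 0.66117636
U = 1.3224

1.3224


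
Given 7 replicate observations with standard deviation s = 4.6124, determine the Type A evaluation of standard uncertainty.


u_A = s / sqrt(n)
u_A = 4.6124 / sqrt(7)
u_A = 4.6124 / 2.6457513
u_A = 1.7433

1.7433


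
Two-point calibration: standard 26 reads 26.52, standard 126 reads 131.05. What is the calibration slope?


slope = (y2 - y1) / (x2 - x1)
= (131.05 - 26.52) / (126 - 26)
= 104.5300 / 100
= 1.0453

1.0453


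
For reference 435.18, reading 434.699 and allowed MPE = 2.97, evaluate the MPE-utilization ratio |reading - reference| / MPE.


e = indication - reference = 434.699 - 435.18 = -0.4810
|e| = 0.4810
ratio = |e| / MPE = 0.4810 / 2.97
ratio = 0.1620

0.1620


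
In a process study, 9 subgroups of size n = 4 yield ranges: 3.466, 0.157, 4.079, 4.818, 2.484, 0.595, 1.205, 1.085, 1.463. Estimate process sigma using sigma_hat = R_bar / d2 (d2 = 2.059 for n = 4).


R_bar = (3.466 + 0.157 + 4.079 + 4.818 + 2.484 + 0.595 + 1.205 + 1.085 + 1.463) / 9
R_bar = 19.352 / 9 = 2.1502222
sigma_hat = R_bar / d2 = 2.1502222 / 2.059 = 1.0443

1.0443


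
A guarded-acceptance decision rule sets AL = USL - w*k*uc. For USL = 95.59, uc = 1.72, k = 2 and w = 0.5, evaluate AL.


U = k * uc = 2 * 1.72 = 3.44
guard band g = w * U = 0.5 * 3.44 = 1.72
AL = USL - g = 95.59 - 1.72
AL = 93.8700

93.8700


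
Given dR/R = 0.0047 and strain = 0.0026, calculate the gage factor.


GF = (dR/R) / epsilon
= 0.0047 / 0.0026
= 1.8077

1.8077


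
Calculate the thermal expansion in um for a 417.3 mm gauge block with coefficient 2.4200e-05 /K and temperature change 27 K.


dL = L * alpha * dT
= 417.3 * 2.4200e-05 * 27
= 0.2726638 mm
dL_um = 0.2726638 * 1000 = 272.6638 um

272.6638


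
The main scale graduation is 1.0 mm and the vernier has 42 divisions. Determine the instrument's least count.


LC = MSD / n_div
= 1.0 / 42
= 0.0238

0.0238


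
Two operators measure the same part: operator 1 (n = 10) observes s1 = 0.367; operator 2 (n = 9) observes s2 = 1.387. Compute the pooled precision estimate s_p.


s_p = sqrt(((n1-1)*s1^2 + (n2-1)*s2^2) / (n1+n2-2))
numerator = (10-1)*0.367^2 + (9-1)*1.387^2 = 1.212201 + 15.390152 = 16.602353
denominator = 10 + 9 - 2 = 17
s_p^2 = 16.602353 / 17 = 0.976609
s_p = sqrt(0.976609) = 0.9882

0.9882


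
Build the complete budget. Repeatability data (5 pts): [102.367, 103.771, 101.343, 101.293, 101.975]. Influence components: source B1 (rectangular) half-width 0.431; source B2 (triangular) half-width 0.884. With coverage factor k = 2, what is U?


mean = (102.367 + 103.771 + 101.343 + 101.293 + 101.975) / 5 = 102.1498
s = sqrt(sum((x - mean)^2)/(n-1)) = 1.0113176
u_A = s / sqrt(n) = 1.0113176 / sqrt(5) = 0.45227498
u_B1 = 0.431 / sqrt(3) = 0.24883797
u_B2 = 0.884 / sqrt(6) = 0.36089149
uc = sqrt(0.45227498^2 + 0.24883797^2 + 0.36089149^2) = 0.62985368
U = k * uc = 2 * 0.62985368
U = 1.2597

1.2597


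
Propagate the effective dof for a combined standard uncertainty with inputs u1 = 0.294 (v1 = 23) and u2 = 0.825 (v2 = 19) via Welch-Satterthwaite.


uc = sqrt(u1^2 + u2^2) = sqrt(0.294^2 + 0.825^2) = 0.87582019
v_eff = uc^4 / (u1^4/v1 + u2^4/v2)
= 0.87582019^4 / (0.294^4/23 + 0.825^4/19)
= 0.58838259 / 0.024706434
v_eff = 23.8150

23.8150


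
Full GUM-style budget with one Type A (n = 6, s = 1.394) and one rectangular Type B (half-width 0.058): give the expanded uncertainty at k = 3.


u_A = s / sqrt(n) = 1.394 / sqrt(6) = 0.56909812
u_B = half_width / sqrt(3) = 0.058 / sqrt(3) = 0.033486316
uc = sqrt(u_A^2 + u_B^2) = sqrt(0.56909812^2 + 0.033486316^2) = 0.57008245
U = k * uc = 3 * 0.57008245
U = 1.7102

1.7102


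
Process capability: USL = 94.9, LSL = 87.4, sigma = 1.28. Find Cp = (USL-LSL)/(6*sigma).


Cp = (USL - LSL) / (6 * sigma)
= (94.9 - 87.4) / (6 * 1.28)
= 7.5000 / 7.6800
= 0.9766

0.9766


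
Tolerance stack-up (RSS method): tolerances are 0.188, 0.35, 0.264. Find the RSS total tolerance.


RSS = sqrt(0.188^2 + 0.35^2 + 0.264^2)
= sqrt(0.22754)
= 0.4770

0.4770


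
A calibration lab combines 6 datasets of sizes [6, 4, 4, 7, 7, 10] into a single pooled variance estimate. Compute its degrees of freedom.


nu = sum_i (n_i - 1)
nu = ((6 - 1) + (4 - 1) + (4 - 1) + (7 - 1) + (7 - 1) + (10 - 1))
nu = 5 + 3 + 3 + 6 + 6 + 9
nu = 32

32


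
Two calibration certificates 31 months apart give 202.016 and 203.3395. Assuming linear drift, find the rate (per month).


rate = (v2 - v1) / months
= (203.3395 - 202.016) / 31
= 1.3235 / 31
= 0.0427

0.0427


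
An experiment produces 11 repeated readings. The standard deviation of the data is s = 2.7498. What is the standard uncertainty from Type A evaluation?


u_A = s / sqrt(n)
u_A = 2.7498 / sqrt(11)
u_A = 2.7498 / 3.3166248
u_A = 0.8291

0.8291


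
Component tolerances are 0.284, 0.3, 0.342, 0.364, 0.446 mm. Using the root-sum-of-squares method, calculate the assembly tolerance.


RSS = sqrt(0.284^2 + 0.3^2 + 0.342^2 + 0.364^2 + 0.446^2)
= sqrt(0.619032)
= 0.7868

0.7868


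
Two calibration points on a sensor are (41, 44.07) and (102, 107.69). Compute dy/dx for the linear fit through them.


slope = (y2 - y1) / (x2 - x1)
= (107.69 - 44.07) / (102 - 41)
= 63.6200 / 61
= 1.0430

1.0430


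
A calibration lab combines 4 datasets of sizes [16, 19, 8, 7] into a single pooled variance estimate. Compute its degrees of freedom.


nu = sum_i (n_i - 1)
nu = ((16 - 1) + (19 - 1) + (8 - 1) + (7 - 1))
nu = 15 + 18 + 7 + 6
nu = 46

46


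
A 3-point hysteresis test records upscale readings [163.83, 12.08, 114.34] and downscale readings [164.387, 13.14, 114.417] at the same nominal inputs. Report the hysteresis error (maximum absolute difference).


|163.83 - 164.387| = 0.5570
|12.08 - 13.14| = 1.0600
|114.34 - 114.417| = 0.0770
hysteresis = max(diffs) = 1.0600

1.0600


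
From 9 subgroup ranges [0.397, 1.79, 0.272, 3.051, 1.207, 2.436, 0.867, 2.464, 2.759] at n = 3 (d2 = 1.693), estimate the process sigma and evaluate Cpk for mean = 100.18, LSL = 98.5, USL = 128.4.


R_bar = (0.397 + 1.79 + 0.272 + 3.051 + 1.207 + 2.436 + 0.867 + 2.464 + 2.759) / 9 = 1.6936667
sigma = R_bar / d2 = 1.6936667 / 1.693 = 1.0003938
Cp = (USL - LSL)/(6*sigma) = (128.4 - 98.5)/(6*1.0003938) = 4.9814
Cpu = (128.4 - 100.18)/(3*1.0003938) = 9.4030
Cpl = (100.18 - 98.5)/(3*1.0003938) = 0.5598
Cpk = min(Cpu, Cpl) = 0.5598

0.5598


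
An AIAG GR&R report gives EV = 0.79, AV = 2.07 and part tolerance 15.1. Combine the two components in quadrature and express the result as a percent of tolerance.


GRR = sqrt(EV^2 + AV^2) = sqrt(0.79^2 + 2.07^2) = 2.2156263
%GRR = GRR / tol * 100 = 2.2156263 / 15.1 * 100
%GRR = 14.6730

14.6730


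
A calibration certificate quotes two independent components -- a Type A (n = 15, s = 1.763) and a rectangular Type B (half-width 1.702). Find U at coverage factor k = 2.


u_A = s / sqrt(n) = 1.763 / sqrt(15) = 0.45520464
u_B = half_width / sqrt(3) = 1.702 / sqrt(3) = 0.98265016
uc = sqrt(u_A^2 + u_B^2) = sqrt(0.45520464^2 + 0.98265016^2) = 1.0829647
U = k * uc = 2 * 1.0829647
U = 2.1659

2.1659


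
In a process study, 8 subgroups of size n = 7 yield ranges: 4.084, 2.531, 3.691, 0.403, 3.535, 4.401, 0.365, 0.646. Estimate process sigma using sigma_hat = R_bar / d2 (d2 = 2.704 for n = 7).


R_bar = (4.084 + 2.531 + 3.691 + 0.403 + 3.535 + 4.401 + 0.365 + 0.646) / 8
R_bar = 19.656 / 8 = 2.457
sigma_hat = R_bar / d2 = 2.457 / 2.704 = 0.9087

0.9087


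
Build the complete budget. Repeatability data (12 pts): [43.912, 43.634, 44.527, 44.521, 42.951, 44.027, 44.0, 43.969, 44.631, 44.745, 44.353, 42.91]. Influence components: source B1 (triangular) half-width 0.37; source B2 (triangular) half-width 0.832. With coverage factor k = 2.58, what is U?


mean = (43.912 + 43.634 + 44.527 + 44.521 + 42.951 + 44.027 + 44.0 + 43.969 + 44.631 + 44.745 + 44.353 + 42.91) / 12 = 44.015
s = sqrt(sum((x - mean)^2)/(n-1)) = 0.60724085
u_A = s / sqrt(n) = 0.60724085 / sqrt(12) = 0.17529533
u_B1 = 0.37 / sqrt(6) = 0.15105187
u_B2 = 0.832 / sqrt(6) = 0.33966258
uc = sqrt(0.17529533^2 + 0.15105187^2 + 0.33966258^2) = 0.41099366
U = k * uc = 2.58 * 0.41099366
U = 1.0604

1.0604


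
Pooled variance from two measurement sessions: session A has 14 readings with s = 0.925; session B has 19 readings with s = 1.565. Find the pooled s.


s_p = sqrt(((n1-1)*s1^2 + (n2-1)*s2^2) / (n1+n2-2))
numerator = (14-1)*0.925^2 + (19-1)*1.565^2 = 11.123125 + 44.08605 = 55.209175
denominator = 14 + 19 - 2 = 31
s_p^2 = 55.209175 / 31 = 1.7809411
s_p = sqrt(1.7809411) = 1.3345

1.3345


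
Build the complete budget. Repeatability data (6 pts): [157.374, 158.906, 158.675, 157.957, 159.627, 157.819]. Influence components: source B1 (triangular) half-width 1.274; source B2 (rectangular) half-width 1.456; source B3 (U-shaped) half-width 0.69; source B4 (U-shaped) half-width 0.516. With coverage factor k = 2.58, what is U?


mean = (157.374 + 158.906 + 158.675 + 157.957 + 159.627 + 157.819) / 6 = 158.393
s = sqrt(sum((x - mean)^2)/(n-1)) = 0.82745175
u_A = s / sqrt(n) = 0.82745175 / sqrt(6) = 0.33780576
u_B1 = 1.274 / sqrt(6) = 0.52010832
u_B2 = 1.456 / sqrt(3) = 0.84062199
u_B3 = 0.69 / sqrt(2) = 0.48790368
u_B4 = 0.516 / sqrt(2) = 0.3648671
uc = sqrt(0.33780576^2 + 0.52010832^2 + 0.84062199^2 + 0.48790368^2 + 0.3648671^2) = 1.2093175
U = k * uc = 2.58 * 1.2093175
U = 3.1200

3.1200


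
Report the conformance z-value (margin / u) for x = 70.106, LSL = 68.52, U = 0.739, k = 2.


u = U / k = 0.739 / 2 = 0.3695
margin = |LSL - x| = |68.52 - 70.106| = 1.586
z = margin / u = 1.586 / 0.3695
z = 4.2923

4.2923


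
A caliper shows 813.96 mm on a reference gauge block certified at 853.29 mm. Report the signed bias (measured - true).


Systematic error = measured - true
= 813.96 - 853.29
= -39.3300

-39.3300


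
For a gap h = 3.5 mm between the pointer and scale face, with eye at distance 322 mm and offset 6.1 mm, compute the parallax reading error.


error = h * offset / d
= 3.5 * 6.1 / 322
= 0.0663

0.0663


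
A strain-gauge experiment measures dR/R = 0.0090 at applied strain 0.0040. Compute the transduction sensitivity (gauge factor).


GF = (dR/R) / epsilon
= 0.0090 / 0.0040
= 2.2500

2.2500


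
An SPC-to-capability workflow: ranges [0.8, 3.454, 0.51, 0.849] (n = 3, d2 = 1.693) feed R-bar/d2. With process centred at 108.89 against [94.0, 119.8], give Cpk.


R_bar = (0.8 + 3.454 + 0.51 + 0.849) / 4 = 1.40325
sigma = R_bar / d2 = 1.40325 / 1.693 = 0.82885411
Cp = (USL - LSL)/(6*sigma) = (119.8 - 94.0)/(6*0.82885411) = 5.1879
Cpu = (119.8 - 108.89)/(3*0.82885411) = 4.3876
Cpl = (108.89 - 94.0)/(3*0.82885411) = 5.9882
Cpk = min(Cpu, Cpl) = 4.3876

4.3876


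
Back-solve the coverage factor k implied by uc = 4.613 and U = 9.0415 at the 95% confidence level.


k = U / uc
k = 9.0415 / 4.613
k = 1.96

1.96


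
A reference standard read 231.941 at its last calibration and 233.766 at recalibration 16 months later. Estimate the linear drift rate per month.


rate = (v2 - v1) / months
= (233.766 - 231.941) / 16
= 1.8250 / 16
= 0.1141

0.1141


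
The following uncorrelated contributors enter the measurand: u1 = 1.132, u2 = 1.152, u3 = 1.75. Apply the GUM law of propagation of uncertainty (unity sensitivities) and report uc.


uc = sqrt(1.132^2 + 1.152^2 + 1.75^2)
uc = sqrt(5.671028)
uc = 2.3814

2.3814


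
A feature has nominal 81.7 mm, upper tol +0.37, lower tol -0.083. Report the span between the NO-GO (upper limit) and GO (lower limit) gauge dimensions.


GO = nominal - lower_tol (smallest hole = maximum material condition)
GO = 81.7 - 0.083 = 81.617
NO-GO = nominal + upper_tol (largest hole = least material condition)
NO-GO = 81.7 + 0.37 = 82.07
spread = NO-GO - GO = 82.07 - 81.617 = 0.4530

0.4530


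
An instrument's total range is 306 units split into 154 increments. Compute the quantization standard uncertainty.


resolution = range / divisions
resolution = 306 / 154 = 1.987013
u_res = resolution / (2*sqrt(3))
u_res = 1.987013 / 3.4641016
u_res = 0.5736

0.5736


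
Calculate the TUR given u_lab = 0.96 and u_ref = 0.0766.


TUR = u_lab / u_ref
= 0.96 / 0.0766
= 12.5326

12.5326


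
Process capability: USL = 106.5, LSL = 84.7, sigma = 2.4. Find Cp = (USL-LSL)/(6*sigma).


Cp = (USL - LSL) / (6 * sigma)
= (106.5 - 84.7) / (6 * 2.4)
= 21.8000 / 14.4000
= 1.5139

1.5139


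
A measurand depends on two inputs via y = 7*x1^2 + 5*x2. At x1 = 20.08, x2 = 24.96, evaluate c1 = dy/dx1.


y = 7*x1^2 + 5*x2
dy/dx1 = 2*7*x1
Evaluate at x1 = 20.08: c1 = 14 * 20.08
c1 = 281.1200

281.1200


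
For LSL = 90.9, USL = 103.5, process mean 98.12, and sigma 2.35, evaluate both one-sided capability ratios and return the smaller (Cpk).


Cpu = (USL - mean) / (3*sigma) = (103.5 - 98.12) / (3*2.35) = 0.7631
Cpl = (mean - LSL) / (3*sigma) = (98.12 - 90.9) / (3*2.35) = 1.0241
Cpk = min(Cpu, Cpl) = 0.7631

0.7631


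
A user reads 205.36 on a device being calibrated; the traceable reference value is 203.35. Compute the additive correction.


Correction = standard - reading
= 203.35 - 205.36
= -2.0100

-2.0100


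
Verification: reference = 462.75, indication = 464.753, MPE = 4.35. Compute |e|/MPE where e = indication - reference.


e = indication - reference = 464.753 - 462.75 = 2.0030
|e| = 2.0030
ratio = |e| / MPE = 2.0030 / 4.35
ratio = 0.4605

0.4605


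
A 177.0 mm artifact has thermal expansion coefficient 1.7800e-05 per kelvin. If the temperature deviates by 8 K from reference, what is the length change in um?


dL = L * alpha * dT
= 177.0 * 1.7800e-05 * 8
= 0.0252048 mm
dL_um = 0.0252048 * 1000 = 25.2048 um

25.2048


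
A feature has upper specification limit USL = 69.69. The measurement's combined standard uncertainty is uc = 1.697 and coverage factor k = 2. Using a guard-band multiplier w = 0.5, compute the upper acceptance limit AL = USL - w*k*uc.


U = k * uc = 2 * 1.697 = 3.394
guard band g = w * U = 0.5 * 3.394 = 1.697
AL = USL - g = 69.69 - 1.697
AL = 67.9930

67.9930


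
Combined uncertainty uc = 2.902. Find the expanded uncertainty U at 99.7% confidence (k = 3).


U = k * uc
U = 3 * 2.902
U = 8.7060

8.7060


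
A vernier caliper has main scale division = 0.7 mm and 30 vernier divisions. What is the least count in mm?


LC = MSD / n_div
= 0.7 / 30
= 0.0233

0.0233


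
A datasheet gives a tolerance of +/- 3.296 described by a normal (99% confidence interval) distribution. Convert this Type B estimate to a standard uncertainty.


u_B = half_width / 2.576
u_B = 3.296 / 2.576
u_B = 1.2795

1.2795


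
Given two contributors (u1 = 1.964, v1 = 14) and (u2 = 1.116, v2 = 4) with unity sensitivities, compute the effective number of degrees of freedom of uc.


uc = sqrt(u1^2 + u2^2) = sqrt(1.964^2 + 1.116^2) = 2.2589272
v_eff = uc^4 / (u1^4/v1 + u2^4/v2)
= 2.2589272^4 / (1.964^4/14 + 1.116^4/4)
= 26.038079 / 1.4505568
v_eff = 17.9504

17.9504


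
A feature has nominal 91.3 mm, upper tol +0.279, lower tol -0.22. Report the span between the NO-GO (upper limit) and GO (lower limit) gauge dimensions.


GO = nominal - lower_tol (smallest hole = maximum material condition)
GO = 91.3 - 0.22 = 91.08
NO-GO = nominal + upper_tol (largest hole = least material condition)
NO-GO = 91.3 + 0.279 = 91.579
spread = NO-GO - GO = 91.579 - 91.08 = 0.4990

0.4990


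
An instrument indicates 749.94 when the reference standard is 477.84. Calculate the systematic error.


Systematic error = measured - true
= 749.94 - 477.84
= 272.1000

272.1000


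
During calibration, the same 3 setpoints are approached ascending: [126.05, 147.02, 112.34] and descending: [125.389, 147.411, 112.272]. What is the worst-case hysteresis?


|126.05 - 125.389| = 0.6610
|147.02 - 147.411| = 0.3910
|112.34 - 112.272| = 0.0680
hysteresis = max(diffs) = 0.6610

0.6610


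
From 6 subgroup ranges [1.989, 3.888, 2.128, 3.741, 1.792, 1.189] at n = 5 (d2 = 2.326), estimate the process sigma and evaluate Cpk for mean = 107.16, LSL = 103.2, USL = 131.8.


R_bar = (1.989 + 3.888 + 2.128 + 3.741 + 1.792 + 1.189) / 6 = 2.4545
sigma = R_bar / d2 = 2.4545 / 2.326 = 1.0552451
Cp = (USL - LSL)/(6*sigma) = (131.8 - 103.2)/(6*1.0552451) = 4.5171
Cpu = (131.8 - 107.16)/(3*1.0552451) = 7.7833
Cpl = (107.16 - 103.2)/(3*1.0552451) = 1.2509
Cpk = min(Cpu, Cpl) = 1.2509

1.2509


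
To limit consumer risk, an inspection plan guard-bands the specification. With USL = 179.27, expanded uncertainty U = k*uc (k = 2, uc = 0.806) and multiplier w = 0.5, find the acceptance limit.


U = k * uc = 2 * 0.806 = 1.612
guard band g = w * U = 0.5 * 1.612 = 0.806
AL = USL - g = 179.27 - 0.806
AL = 178.4640

178.4640


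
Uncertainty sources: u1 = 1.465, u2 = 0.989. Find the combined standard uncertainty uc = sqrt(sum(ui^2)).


uc = sqrt(1.465^2 + 0.989^2)
uc = sqrt(3.124346)
uc = 1.7676

1.7676


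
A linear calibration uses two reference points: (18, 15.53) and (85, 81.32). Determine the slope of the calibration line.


slope = (y2 - y1) / (x2 - x1)
= (81.32 - 15.53) / (85 - 18)
= 65.7900 / 67
= 0.9819

0.9819


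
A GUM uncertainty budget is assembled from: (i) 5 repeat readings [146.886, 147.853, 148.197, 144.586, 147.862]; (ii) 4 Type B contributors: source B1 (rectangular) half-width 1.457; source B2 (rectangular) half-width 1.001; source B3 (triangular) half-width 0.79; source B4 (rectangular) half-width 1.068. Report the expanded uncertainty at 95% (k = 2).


mean = (146.886 + 147.853 + 148.197 + 144.586 + 147.862) / 5 = 147.0768
s = sqrt(sum((x - mean)^2)/(n-1)) = 1.476005
u_A = s / sqrt(n) = 1.476005 / sqrt(5) = 0.6600895
u_B1 = 1.457 / sqrt(3) = 0.84119934
u_B2 = 1.001 / sqrt(3) = 0.57792762
u_B3 = 0.79 / sqrt(6) = 0.32251615
u_B4 = 1.068 / sqrt(3) = 0.61661009
uc = sqrt(0.6600895^2 + 0.84119934^2 + 0.57792762^2 + 0.32251615^2 + 0.61661009^2) = 1.4005568
U = k * uc = 2 * 1.4005568
U = 2.8011

2.8011


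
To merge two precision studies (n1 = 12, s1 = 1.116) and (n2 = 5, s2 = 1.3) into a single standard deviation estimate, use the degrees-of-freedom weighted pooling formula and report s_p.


s_p = sqrt(((n1-1)*s1^2 + (n2-1)*s2^2) / (n1+n2-2))
numerator = (12-1)*1.116^2 + (5-1)*1.3^2 = 13.700016 + 6.76 = 20.460016
denominator = 12 + 5 - 2 = 15
s_p^2 = 20.460016 / 15 = 1.3640011
s_p = sqrt(1.3640011) = 1.1679

1.1679


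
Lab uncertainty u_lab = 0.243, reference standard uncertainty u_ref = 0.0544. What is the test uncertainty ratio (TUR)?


TUR = u_lab / u_ref
= 0.243 / 0.0544
= 4.4669

4.4669


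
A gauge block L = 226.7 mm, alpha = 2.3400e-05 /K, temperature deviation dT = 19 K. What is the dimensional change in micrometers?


dL = L * alpha * dT
= 226.7 * 2.3400e-05 * 19
= 0.1007908 mm
dL_um = 0.1007908 * 1000 = 100.7908 um

100.7908


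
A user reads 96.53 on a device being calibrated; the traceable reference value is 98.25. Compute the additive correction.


Correction = standard - reading
= 98.25 - 96.53
= 1.7200

1.7200


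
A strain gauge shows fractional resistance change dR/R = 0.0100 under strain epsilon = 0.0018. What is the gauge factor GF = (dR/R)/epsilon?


GF = (dR/R) / epsilon
= 0.0100 / 0.0018
= 5.5556

5.5556


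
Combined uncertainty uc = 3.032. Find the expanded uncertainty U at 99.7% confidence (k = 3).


U = k * uc
U = 3 * 3.032
U = 9.0960

9.0960


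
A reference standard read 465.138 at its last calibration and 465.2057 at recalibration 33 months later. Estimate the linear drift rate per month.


rate = (v2 - v1) / months
= (465.2057 - 465.138) / 33
= 0.0677 / 33
= 0.0021

0.0021


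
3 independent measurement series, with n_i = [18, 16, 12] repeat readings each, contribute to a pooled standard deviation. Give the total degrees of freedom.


nu = sum_i (n_i - 1)
nu = ((18 - 1) + (16 - 1) + (12 - 1))
nu = 17 + 15 + 11
nu = 43

43


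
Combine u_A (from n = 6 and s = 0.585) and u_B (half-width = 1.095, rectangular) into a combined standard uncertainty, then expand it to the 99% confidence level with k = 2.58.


u_A = s / sqrt(n) = 0.585 / sqrt(6) = 0.23882525
u_B = half_width / sqrt(3) = 1.095 / sqrt(3) = 0.63219854
uc = sqrt(u_A^2 + u_B^2) = sqrt(0.23882525^2 + 0.63219854^2) = 0.67580507
U = k * uc = 2.58 * 0.67580507
U = 1.7436

1.7436


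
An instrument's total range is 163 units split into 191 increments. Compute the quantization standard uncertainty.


resolution = range / divisions
resolution = 163 / 191 = 0.85340314
u_res = resolution / (2*sqrt(3))
u_res = 0.85340314 / 3.4641016
u_res = 0.2464

0.2464


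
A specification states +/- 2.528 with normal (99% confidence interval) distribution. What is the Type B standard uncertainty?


u_B = half_width / 2.576
u_B = 2.528 / 2.576
u_B = 0.9814

0.9814


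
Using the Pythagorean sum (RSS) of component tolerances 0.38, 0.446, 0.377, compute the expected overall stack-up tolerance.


RSS = sqrt(0.38^2 + 0.446^2 + 0.377^2)
= sqrt(0.485445)
= 0.6967

0.6967


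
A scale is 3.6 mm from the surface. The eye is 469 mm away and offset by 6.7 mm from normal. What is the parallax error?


error = h * offset / d
= 3.6 * 6.7 / 469
= 0.0514

0.0514


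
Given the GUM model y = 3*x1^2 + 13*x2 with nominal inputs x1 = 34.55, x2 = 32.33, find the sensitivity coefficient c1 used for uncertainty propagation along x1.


y = 3*x1^2 + 13*x2
dy/dx1 = 2*3*x1
Evaluate at x1 = 34.55: c1 = 6 * 34.55
c1 = 207.3000

207.3000


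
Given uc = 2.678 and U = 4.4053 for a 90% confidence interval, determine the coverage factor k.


k = U / uc
k = 4.4053 / 2.678
k = 1.645

1.645


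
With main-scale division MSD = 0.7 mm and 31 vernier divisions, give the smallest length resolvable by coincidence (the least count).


LC = MSD / n_div
= 0.7 / 31
= 0.0226

0.0226


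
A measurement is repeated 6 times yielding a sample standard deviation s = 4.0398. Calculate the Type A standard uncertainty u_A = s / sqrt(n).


u_A = s / sqrt(n)
u_A = 4.0398 / sqrt(6)
u_A = 4.0398 / 2.4494897
u_A = 1.6492

1.6492


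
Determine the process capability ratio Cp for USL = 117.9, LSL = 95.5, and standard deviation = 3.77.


Cp = (USL - LSL) / (6 * sigma)
= (117.9 - 95.5) / (6 * 3.77)
= 22.4000 / 22.6200
= 0.9903

0.9903


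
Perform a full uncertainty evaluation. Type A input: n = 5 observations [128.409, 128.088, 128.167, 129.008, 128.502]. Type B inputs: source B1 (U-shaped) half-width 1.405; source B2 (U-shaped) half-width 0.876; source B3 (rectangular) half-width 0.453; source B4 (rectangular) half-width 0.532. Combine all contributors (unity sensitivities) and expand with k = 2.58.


mean = (128.409 + 128.088 + 128.167 + 129.008 + 128.502) / 5 = 128.4348
s = sqrt(sum((x - mean)^2)/(n-1)) = 0.3625351
u_A = s / sqrt(n) = 0.3625351 / sqrt(5) = 0.16213063
u_B1 = 1.405 / sqrt(2) = 0.99348503
u_B2 = 0.876 / sqrt(2) = 0.61942554
u_B3 = 0.453 / sqrt(3) = 0.26153967
u_B4 = 0.532 / sqrt(3) = 0.30715034
uc = sqrt(0.16213063^2 + 0.99348503^2 + 0.61942554^2 + 0.26153967^2 + 0.30715034^2) = 1.248892
U = k * uc = 2.58 * 1.248892
U = 3.2221

3.2221


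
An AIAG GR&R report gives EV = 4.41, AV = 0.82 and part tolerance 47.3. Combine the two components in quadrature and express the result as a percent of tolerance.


GRR = sqrt(EV^2 + AV^2) = sqrt(4.41^2 + 0.82^2) = 4.485588
%GRR = GRR / tol * 100 = 4.485588 / 47.3 * 100
%GRR = 9.4833

9.4833


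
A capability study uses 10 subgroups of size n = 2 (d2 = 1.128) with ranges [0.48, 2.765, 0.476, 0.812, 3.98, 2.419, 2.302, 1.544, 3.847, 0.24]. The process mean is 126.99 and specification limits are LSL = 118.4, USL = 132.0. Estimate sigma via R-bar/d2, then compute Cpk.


R_bar = (0.48 + 2.765 + 0.476 + 0.812 + 3.98 + 2.419 + 2.302 + 1.544 + 3.847 + 0.24) / 10 = 1.8865
sigma = R_bar / d2 = 1.8865 / 1.128 = 1.6724291
Cp = (USL - LSL)/(6*sigma) = (132.0 - 118.4)/(6*1.6724291) = 1.3553
Cpu = (132.0 - 126.99)/(3*1.6724291) = 0.9985
Cpl = (126.99 - 118.4)/(3*1.6724291) = 1.7121
Cpk = min(Cpu, Cpl) = 0.9985

0.9985


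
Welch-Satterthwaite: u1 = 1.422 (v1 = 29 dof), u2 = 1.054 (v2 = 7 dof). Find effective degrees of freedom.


uc = sqrt(u1^2 + u2^2) = sqrt(1.422^2 + 1.054^2) = 1.7700282
v_eff = uc^4 / (u1^4/v1 + u2^4/v2)
= 1.7700282^4 / (1.422^4/29 + 1.054^4/7)
= 9.8156879 / 0.31729883
v_eff = 30.9352

30.9352


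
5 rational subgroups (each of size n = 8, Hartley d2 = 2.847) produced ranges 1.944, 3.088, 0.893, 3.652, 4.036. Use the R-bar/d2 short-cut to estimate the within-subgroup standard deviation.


R_bar = (1.944 + 3.088 + 0.893 + 3.652 + 4.036) / 5
R_bar = 13.613 / 5 = 2.7226
sigma_hat = R_bar / d2 = 2.7226 / 2.847 = 0.9563

0.9563


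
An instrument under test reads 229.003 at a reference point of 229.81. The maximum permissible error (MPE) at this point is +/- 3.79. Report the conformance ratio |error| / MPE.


e = indication - reference = 229.003 - 229.81 = -0.8070
|e| = 0.8070
ratio = |e| / MPE = 0.8070 / 3.79
ratio = 0.2129

0.2129


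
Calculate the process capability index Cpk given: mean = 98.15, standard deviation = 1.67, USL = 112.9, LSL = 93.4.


Cpu = (USL - mean) / (3*sigma) = (112.9 - 98.15) / (3*1.67) = 2.9441
Cpl = (mean - LSL) / (3*sigma) = (98.15 - 93.4) / (3*1.67) = 0.9481
Cpk = min(Cpu, Cpl) = 0.9481

0.9481


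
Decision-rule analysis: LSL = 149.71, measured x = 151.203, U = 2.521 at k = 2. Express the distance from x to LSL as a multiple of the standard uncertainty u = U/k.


u = U / k = 2.521 / 2 = 1.2605
margin = |LSL - x| = |149.71 - 151.203| = 1.493
z = margin / u = 1.493 / 1.2605
z = 1.1845

1.1845


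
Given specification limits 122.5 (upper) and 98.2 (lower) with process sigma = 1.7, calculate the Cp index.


Cp = (USL - LSL) / (6 * sigma)
= (122.5 - 98.2) / (6 * 1.7)
= 24.3000 / 10.2000
= 2.3824

2.3824


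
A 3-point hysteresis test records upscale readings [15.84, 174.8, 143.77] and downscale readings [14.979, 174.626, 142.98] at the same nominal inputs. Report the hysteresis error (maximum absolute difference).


|15.84 - 14.979| = 0.8610
|174.8 - 174.626| = 0.1740
|143.77 - 142.98| = 0.7900
hysteresis = max(diffs) = 0.8610

0.8610


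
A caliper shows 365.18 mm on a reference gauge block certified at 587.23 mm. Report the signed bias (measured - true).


Systematic error = measured - true
= 365.18 - 587.23
= -222.0500

-222.0500
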